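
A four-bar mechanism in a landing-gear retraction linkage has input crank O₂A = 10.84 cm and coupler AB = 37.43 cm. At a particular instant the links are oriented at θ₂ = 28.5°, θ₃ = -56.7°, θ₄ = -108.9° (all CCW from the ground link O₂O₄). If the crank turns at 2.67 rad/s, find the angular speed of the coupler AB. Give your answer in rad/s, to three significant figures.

ω₂ = 2.67 rad/s
Differentiating the loop-closure r₂e^{iθ₂}+r₃e^{iθ₃}=r₁+r₄e^{iθ₄} gives r₂ω₂e^{iθ₂}+r₃ω₃e^{iθ₃}=r₄ω₄e^{iθ₄}.
Eliminating the other unknown: ω₃ = r₂ω₂ sin(θ₄−θ₂) / [r₃ sin(θ₃−θ₄)].
Numerator sine = -0.67688; denominator sine = +0.79016.
Result = 0.1084·2.67·(-0.67688) / (0.3743·(+0.79016)) = -0.6624 rad/s; magnitude 0.6624 rad/s.

0.662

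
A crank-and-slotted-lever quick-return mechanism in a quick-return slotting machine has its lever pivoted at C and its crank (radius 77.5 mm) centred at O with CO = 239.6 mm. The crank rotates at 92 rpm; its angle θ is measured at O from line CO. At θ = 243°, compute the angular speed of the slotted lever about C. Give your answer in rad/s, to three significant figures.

0.502

ω = 9.634 rad/s (from 92 rpm).
Crank pin A relative to C: A = (d + r cosθ, r sinθ); lever angle φ = atan2(r sinθ, d + r cosθ).
Differentiating tanφ: φ̇ = rω(d cosθ + r)/(d² + r² + 2dr cosθ).
d² + r² + 2dr cosθ = |CA|² = 0.0465541 m²;  d cosθ + r = -0.031276 m.
|ω_lever| = |0.0775·9.634·-0.031276| / 0.0465541 = 0.50162 rad/s.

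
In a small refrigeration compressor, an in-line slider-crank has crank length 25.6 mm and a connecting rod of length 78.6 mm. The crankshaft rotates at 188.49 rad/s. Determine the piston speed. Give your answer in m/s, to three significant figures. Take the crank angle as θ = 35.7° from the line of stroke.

ω = 188.5 rad/s
For an in-line slider-crank, x = r cosθ + √(L² − r² sin²θ), so v = −rω sinθ·[1 + r cosθ/√(L² − r² sin²θ)].
With r = 0.0256 m, L = 0.0786 m, θ = 35.7°: √(L² − r² sin²θ) = 0.077167 m.
v = −0.0256·188.5·0.58354·[1 + 0.0256·0.81208/0.077167] = -3.5744 m/s.
|v| = 3.5744 m/s.

3.57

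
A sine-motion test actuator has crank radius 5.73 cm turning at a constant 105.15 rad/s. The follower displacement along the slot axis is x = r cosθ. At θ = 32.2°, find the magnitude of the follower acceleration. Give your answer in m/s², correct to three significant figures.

ω = 105.2 rad/s
x = r cosθ ⇒ ẍ = −rω² cosθ (ω constant).
|a| = rω²|cosθ| = 0.0573·(105.2)²·|cos 32.2°| = 536.1 m/s².

536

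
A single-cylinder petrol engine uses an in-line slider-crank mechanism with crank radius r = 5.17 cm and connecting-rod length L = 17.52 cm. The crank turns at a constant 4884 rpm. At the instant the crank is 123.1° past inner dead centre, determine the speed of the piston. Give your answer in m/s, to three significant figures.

ω = 2π·4884/60 = 511.5 rad/s
For an in-line slider-crank, x = r cosθ + √(L² − r² sin²θ), so v = −rω sinθ·[1 + r cosθ/√(L² − r² sin²θ)].
With r = 0.0517 m, L = 0.1752 m, θ = 123.1°: √(L² − r² sin²θ) = 0.16976 m.
v = −0.0517·511.5·0.83772·[1 + 0.0517·-0.54610/0.16976] = -18.467 m/s.
|v| = 18.467 m/s.

18.5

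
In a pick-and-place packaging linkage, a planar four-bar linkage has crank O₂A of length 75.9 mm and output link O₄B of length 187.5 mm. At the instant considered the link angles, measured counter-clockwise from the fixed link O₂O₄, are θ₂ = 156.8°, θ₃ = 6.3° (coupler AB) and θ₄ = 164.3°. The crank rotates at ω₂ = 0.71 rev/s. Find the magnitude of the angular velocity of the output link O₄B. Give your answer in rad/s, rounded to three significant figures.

ω₂ = 4.461 rad/s (from 0.71 rev/s).
Differentiating the loop-closure r₂e^{iθ₂}+r₃e^{iθ₃}=r₁+r₄e^{iθ₄} gives r₂ω₂e^{iθ₂}+r₃ω₃e^{iθ₃}=r₄ω₄e^{iθ₄}.
Eliminating the other unknown: ω₄ = r₂ω₂ sin(θ₂−θ₃) / [r₄ sin(θ₄−θ₃)].
Numerator sine = +0.49242; denominator sine = +0.37461.
Result = 0.0759·4.461·(+0.49242) / (0.1875·(+0.37461)) = +2.3738 rad/s; magnitude 2.3738 rad/s.

2.37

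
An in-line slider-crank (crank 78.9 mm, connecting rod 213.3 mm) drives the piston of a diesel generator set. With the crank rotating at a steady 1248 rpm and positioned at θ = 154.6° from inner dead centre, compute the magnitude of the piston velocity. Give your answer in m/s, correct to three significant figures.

2.93

ω = 2π·1248/60 = 130.7 rad/s
For an in-line slider-crank, x = r cosθ + √(L² − r² sin²θ), so v = −rω sinθ·[1 + r cosθ/√(L² − r² sin²θ)].
With r = 0.0789 m, L = 0.2133 m, θ = 154.6°: √(L² − r² sin²θ) = 0.2106 m.
v = −0.0789·130.7·0.42894·[1 + 0.0789·-0.90334/0.2106] = -2.9261 m/s.
|v| = 2.9261 m/s.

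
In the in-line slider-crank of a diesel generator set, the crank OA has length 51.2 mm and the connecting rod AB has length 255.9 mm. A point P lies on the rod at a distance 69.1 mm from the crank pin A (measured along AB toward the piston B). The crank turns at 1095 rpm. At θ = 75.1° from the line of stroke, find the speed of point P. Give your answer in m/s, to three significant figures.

5.86

ω = 114.7 rad/s.  Crank-pin speed |V_A| = rω = 5.871 m/s, perpendicular to OA.
Rod angle: sinφ = −(r/L) sinθ ⇒ φ = -11.148°; ω_rod = −rω cosθ/√(L²−r²sin²θ) = -6.0128 rad/s.
V_P = V_A + ω_rod × AP, with AP = 0.0691 m along the rod.
Components: V_Px = −rω sinθ − a·ω_rod·sinφ = -5.7539 m/s;  V_Py = rω cosθ + a·ω_rod·cosφ = +1.102 m/s.
|V_P| = √(V_Px² + V_Py²) = 5.8585 m/s.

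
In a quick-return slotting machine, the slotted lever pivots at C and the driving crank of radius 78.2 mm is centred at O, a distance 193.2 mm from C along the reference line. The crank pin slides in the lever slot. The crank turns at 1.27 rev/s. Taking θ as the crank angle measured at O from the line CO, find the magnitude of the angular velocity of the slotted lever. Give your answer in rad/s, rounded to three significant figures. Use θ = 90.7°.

1.10

ω = 7.98 rad/s (from 1.27 rev/s).
Crank pin A relative to C: A = (d + r cosθ, r sinθ); lever angle φ = atan2(r sinθ, d + r cosθ).
Differentiating tanφ: φ̇ = rω(d cosθ + r)/(d² + r² + 2dr cosθ).
d² + r² + 2dr cosθ = |CA|² = 0.0430723 m²;  d cosθ + r = +0.07584 m.
|ω_lever| = |0.0782·7.98·+0.07584| / 0.0430723 = 1.0987 rad/s.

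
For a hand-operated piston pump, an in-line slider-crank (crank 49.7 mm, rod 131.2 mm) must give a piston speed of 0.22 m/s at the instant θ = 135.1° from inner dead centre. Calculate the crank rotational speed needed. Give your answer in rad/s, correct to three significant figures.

For an in-line slider-crank, |v_piston| = rω|sinθ|·[1 + r cosθ/√(L² − r² sin²θ)].
With r = 0.0497 m, L = 0.1312 m, θ = 135.1°: the bracketed kinematic factor |dx/dθ| = 0.025313 m.
ω = v/|dx/dθ| = 0.22/0.025313 = 8.6913 rad/s.

8.69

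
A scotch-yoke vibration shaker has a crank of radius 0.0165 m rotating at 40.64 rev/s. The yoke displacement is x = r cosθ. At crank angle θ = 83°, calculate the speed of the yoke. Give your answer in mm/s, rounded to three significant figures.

ω = 255.3 rad/s (from 40.64 rev/s).
x = r cosθ ⇒ ẋ = −rω sinθ.
|v| = rω|sinθ| = 0.0165·255.3·|sin 83°| = 4.1818 m/s = 4181.8 mm/s.

4180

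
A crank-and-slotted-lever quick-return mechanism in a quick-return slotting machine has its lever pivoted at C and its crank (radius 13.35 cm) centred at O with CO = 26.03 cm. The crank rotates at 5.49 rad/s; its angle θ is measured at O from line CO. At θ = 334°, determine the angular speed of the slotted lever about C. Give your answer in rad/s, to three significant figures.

ω = 5.49 rad/s
Crank pin A relative to C: A = (d + r cosθ, r sinθ); lever angle φ = atan2(r sinθ, d + r cosθ).
Differentiating tanφ: φ̇ = rω(d cosθ + r)/(d² + r² + 2dr cosθ).
d² + r² + 2dr cosθ = |CA|² = 0.148045 m²;  d cosθ + r = +0.36746 m.
|ω_lever| = |0.1335·5.49·+0.36746| / 0.148045 = 1.8191 rad/s.

1.82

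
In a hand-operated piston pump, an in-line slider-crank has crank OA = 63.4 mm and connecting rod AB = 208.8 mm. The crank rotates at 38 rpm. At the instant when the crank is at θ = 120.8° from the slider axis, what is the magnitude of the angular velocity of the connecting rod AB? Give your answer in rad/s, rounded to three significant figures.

0.641

ω = 3.979 rad/s (converted from 38 rpm).
The rod makes angle φ with the slider axis where L sinφ = r sinθ; differentiating, L cosφ·φ̇ = r ω cosθ.
L cosφ = √(L² − r² sin²θ) = 0.20157 m.
|ω_rod| = r ω |cosθ| / √(L² − r² sin²θ) = 0.0634·3.979·0.51204/0.20157 = 0.64088 rad/s.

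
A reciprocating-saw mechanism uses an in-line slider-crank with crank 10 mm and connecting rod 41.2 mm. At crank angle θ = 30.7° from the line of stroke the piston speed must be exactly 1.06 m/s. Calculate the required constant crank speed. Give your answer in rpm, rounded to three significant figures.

For an in-line slider-crank, |v_piston| = rω|sinθ|·[1 + r cosθ/√(L² − r² sin²θ)].
With r = 0.01 m, L = 0.0412 m, θ = 30.7°: the bracketed kinematic factor |dx/dθ| = 0.0061792 m.
ω = v/|dx/dθ| = 1.06/0.0061792 = 171.54 rad/s.
N = 60ω/(2π) = 1638.1 rpm.

1640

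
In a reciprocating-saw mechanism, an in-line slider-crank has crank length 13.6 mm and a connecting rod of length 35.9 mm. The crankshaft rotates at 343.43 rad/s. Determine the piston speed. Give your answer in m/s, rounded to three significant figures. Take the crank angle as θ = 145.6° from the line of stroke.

1.79

ω = 343.4 rad/s
For an in-line slider-crank, x = r cosθ + √(L² − r² sin²θ), so v = −rω sinθ·[1 + r cosθ/√(L² − r² sin²θ)].
With r = 0.0136 m, L = 0.0359 m, θ = 145.6°: √(L² − r² sin²θ) = 0.035068 m.
v = −0.0136·343.4·0.56497·[1 + 0.0136·-0.82511/0.035068] = -1.7944 m/s.
|v| = 1.7944 m/s.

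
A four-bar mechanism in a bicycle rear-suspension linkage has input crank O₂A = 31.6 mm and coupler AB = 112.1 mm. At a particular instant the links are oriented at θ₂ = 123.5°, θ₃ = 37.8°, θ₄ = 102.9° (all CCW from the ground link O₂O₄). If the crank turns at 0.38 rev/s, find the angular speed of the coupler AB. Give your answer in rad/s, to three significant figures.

0.261

ω₂ = 2.388 rad/s (from 0.38 rev/s).
Differentiating the loop-closure r₂e^{iθ₂}+r₃e^{iθ₃}=r₁+r₄e^{iθ₄} gives r₂ω₂e^{iθ₂}+r₃ω₃e^{iθ₃}=r₄ω₄e^{iθ₄}.
Eliminating the other unknown: ω₃ = r₂ω₂ sin(θ₄−θ₂) / [r₃ sin(θ₃−θ₄)].
Numerator sine = -0.35184; denominator sine = -0.90704.
Result = 0.0316·2.388·(-0.35184) / (0.1121·(-0.90704)) = +0.26107 rad/s; magnitude 0.26107 rad/s.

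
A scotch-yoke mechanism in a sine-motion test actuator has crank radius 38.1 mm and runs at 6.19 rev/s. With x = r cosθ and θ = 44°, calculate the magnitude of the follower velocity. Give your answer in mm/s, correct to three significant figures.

ω = 38.89 rad/s (from 6.19 rev/s).
x = r cosθ ⇒ ẋ = −rω sinθ.
|v| = rω|sinθ| = 0.0381·38.89·|sin 44°| = 1.0294 m/s = 1029.4 mm/s.

1030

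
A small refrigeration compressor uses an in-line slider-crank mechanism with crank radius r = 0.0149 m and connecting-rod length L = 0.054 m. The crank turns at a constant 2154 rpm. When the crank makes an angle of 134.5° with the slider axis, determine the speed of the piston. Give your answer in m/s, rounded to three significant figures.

ω = 2π·2154/60 = 225.6 rad/s
For an in-line slider-crank, x = r cosθ + √(L² − r² sin²θ), so v = −rω sinθ·[1 + r cosθ/√(L² − r² sin²θ)].
With r = 0.0149 m, L = 0.054 m, θ = 134.5°: √(L² − r² sin²θ) = 0.052944 m.
v = −0.0149·225.6·0.71325·[1 + 0.0149·-0.70091/0.052944] = -1.9243 m/s.
|v| = 1.9243 m/s.

1.92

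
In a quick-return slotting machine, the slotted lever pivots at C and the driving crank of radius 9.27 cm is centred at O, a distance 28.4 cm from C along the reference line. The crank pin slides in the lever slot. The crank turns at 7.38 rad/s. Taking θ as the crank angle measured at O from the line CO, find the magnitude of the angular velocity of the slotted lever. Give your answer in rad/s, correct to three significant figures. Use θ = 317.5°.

1.61

ω = 7.38 rad/s
Crank pin A relative to C: A = (d + r cosθ, r sinθ); lever angle φ = atan2(r sinθ, d + r cosθ).
Differentiating tanφ: φ̇ = rω(d cosθ + r)/(d² + r² + 2dr cosθ).
d² + r² + 2dr cosθ = |CA|² = 0.12807 m²;  d cosθ + r = +0.30209 m.
|ω_lever| = |0.0927·7.38·+0.30209| / 0.12807 = 1.6137 rad/s.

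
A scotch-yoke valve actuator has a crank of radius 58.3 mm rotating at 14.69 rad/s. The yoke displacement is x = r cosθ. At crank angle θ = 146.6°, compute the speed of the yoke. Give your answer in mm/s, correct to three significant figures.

471

ω = 14.69 rad/s
x = r cosθ ⇒ ẋ = −rω sinθ.
|v| = rω|sinθ| = 0.0583·14.69·|sin 146.6°| = 0.47145 m/s = 471.45 mm/s.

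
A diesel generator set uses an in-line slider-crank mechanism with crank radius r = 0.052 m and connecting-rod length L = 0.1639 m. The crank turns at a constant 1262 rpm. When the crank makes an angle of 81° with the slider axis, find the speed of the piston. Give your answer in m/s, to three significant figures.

ω = 2π·1262/60 = 132.2 rad/s
For an in-line slider-crank, x = r cosθ + √(L² − r² sin²θ), so v = −rω sinθ·[1 + r cosθ/√(L² − r² sin²θ)].
With r = 0.052 m, L = 0.1639 m, θ = 81°: √(L² − r² sin²θ) = 0.15565 m.
v = −0.052·132.2·0.98769·[1 + 0.052·0.15643/0.15565] = -7.1423 m/s.
|v| = 7.1423 m/s.

7.14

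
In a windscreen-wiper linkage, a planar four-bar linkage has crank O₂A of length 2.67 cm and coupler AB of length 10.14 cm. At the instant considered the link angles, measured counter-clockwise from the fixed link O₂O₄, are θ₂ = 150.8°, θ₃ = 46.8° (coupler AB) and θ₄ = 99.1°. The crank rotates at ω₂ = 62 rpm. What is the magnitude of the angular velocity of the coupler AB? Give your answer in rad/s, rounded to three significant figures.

ω₂ = 6.493 rad/s (from 62 rpm).
Differentiating the loop-closure r₂e^{iθ₂}+r₃e^{iθ₃}=r₁+r₄e^{iθ₄} gives r₂ω₂e^{iθ₂}+r₃ω₃e^{iθ₃}=r₄ω₄e^{iθ₄}.
Eliminating the other unknown: ω₃ = r₂ω₂ sin(θ₄−θ₂) / [r₃ sin(θ₃−θ₄)].
Numerator sine = -0.78478; denominator sine = -0.79122.
Result = 0.0267·6.493·(-0.78478) / (0.1014·(-0.79122)) = +1.6957 rad/s; magnitude 1.6957 rad/s.

1.70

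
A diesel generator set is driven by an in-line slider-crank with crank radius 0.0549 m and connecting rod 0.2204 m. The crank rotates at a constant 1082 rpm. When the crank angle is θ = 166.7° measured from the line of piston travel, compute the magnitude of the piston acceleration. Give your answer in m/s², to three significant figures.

528

ω = 2π·1082/60 = 113.3 rad/s
x(θ) = r cosθ + √(L² − r² sin²θ); with ω constant, a = ω²·d²x/dθ².
d²x/dθ² = −r cosθ − r²(cos2θ)/√u − r⁴ sin²2θ/(4u^{3/2}),  u = L² − r² sin²θ = 0.0484166 m².
Substituting r = 0.0549 m, L = 0.2204 m, θ = 166.7°: d²x/dθ² = +0.041137 m.
a = ω²·d²x/dθ² = (113.3)²·(+0.041137) = +528.13 m/s²;  |a| = 528.13 m/s².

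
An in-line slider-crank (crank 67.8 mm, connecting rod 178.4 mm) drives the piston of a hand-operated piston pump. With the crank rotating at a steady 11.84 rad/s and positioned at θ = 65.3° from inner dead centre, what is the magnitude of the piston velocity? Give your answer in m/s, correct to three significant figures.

ω = 11.84 rad/s
For an in-line slider-crank, x = r cosθ + √(L² − r² sin²θ), so v = −rω sinθ·[1 + r cosθ/√(L² − r² sin²θ)].
With r = 0.0678 m, L = 0.1784 m, θ = 65.3°: √(L² − r² sin²θ) = 0.16743 m.
v = −0.0678·11.84·0.90851·[1 + 0.0678·0.41787/0.16743] = -0.85272 m/s.
|v| = 0.85272 m/s.

0.853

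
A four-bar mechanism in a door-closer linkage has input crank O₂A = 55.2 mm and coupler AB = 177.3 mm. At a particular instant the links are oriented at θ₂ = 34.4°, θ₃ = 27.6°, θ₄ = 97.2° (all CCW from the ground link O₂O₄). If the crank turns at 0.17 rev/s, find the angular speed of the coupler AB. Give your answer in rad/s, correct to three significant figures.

0.316

ω₂ = 1.068 rad/s (from 0.17 rev/s).
Differentiating the loop-closure r₂e^{iθ₂}+r₃e^{iθ₃}=r₁+r₄e^{iθ₄} gives r₂ω₂e^{iθ₂}+r₃ω₃e^{iθ₃}=r₄ω₄e^{iθ₄}.
Eliminating the other unknown: ω₃ = r₂ω₂ sin(θ₄−θ₂) / [r₃ sin(θ₃−θ₄)].
Numerator sine = +0.88942; denominator sine = -0.93728.
Result = 0.0552·1.068·(+0.88942) / (0.1773·(-0.93728)) = -0.31557 rad/s; magnitude 0.31557 rad/s.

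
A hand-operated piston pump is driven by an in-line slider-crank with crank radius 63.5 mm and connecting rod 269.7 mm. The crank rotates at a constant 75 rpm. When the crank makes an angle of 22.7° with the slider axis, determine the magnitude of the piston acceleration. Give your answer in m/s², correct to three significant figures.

4.27

ω = 2π·75/60 = 7.854 rad/s
x(θ) = r cosθ + √(L² − r² sin²θ); with ω constant, a = ω²·d²x/dθ².
d²x/dθ² = −r cosθ − r²(cos2θ)/√u − r⁴ sin²2θ/(4u^{3/2}),  u = L² − r² sin²θ = 0.0721376 m².
Substituting r = 0.0635 m, L = 0.2697 m, θ = 22.7°: d²x/dθ² = -0.069229 m.
a = ω²·d²x/dθ² = (7.854)²·(-0.069229) = -4.2704 m/s²;  |a| = 4.2704 m/s².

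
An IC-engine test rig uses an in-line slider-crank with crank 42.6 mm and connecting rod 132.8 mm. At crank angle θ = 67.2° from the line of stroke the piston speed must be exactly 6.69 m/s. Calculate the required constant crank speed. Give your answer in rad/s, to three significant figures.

151

For an in-line slider-crank, |v_piston| = rω|sinθ|·[1 + r cosθ/√(L² − r² sin²θ)].
With r = 0.0426 m, L = 0.1328 m, θ = 67.2°: the bracketed kinematic factor |dx/dθ| = 0.044382 m.
ω = v/|dx/dθ| = 6.69/0.044382 = 150.74 rad/s.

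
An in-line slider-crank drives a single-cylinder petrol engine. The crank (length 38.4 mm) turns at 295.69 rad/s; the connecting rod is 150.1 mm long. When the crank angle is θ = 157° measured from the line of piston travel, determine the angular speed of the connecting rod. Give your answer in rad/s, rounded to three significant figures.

70.0

ω = 295.7 rad/s
The rod makes angle φ with the slider axis where L sinφ = r sinθ; differentiating, L cosφ·φ̇ = r ω cosθ.
L cosφ = √(L² − r² sin²θ) = 0.14935 m.
|ω_rod| = r ω |cosθ| / √(L² − r² sin²θ) = 0.0384·295.7·0.92050/0.14935 = 69.983 rad/s.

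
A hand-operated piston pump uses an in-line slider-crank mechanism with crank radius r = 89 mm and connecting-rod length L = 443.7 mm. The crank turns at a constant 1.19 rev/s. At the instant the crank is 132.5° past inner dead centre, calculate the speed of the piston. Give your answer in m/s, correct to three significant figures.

0.423

ω = 2π·1.19 = 7.477 rad/s
For an in-line slider-crank, x = r cosθ + √(L² − r² sin²θ), so v = −rω sinθ·[1 + r cosθ/√(L² − r² sin²θ)].
With r = 0.089 m, L = 0.4437 m, θ = 132.5°: √(L² − r² sin²θ) = 0.43882 m.
v = −0.089·7.477·0.73728·[1 + 0.089·-0.67559/0.43882] = -0.4234 m/s.
|v| = 0.4234 m/s.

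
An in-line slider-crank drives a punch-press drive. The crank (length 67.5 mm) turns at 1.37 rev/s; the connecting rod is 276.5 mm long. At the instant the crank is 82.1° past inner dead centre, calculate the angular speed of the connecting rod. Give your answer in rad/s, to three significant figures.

0.298

ω = 8.608 rad/s (converted from 1.37 rev/s).
The rod makes angle φ with the slider axis where L sinφ = r sinθ; differentiating, L cosφ·φ̇ = r ω cosθ.
L cosφ = √(L² − r² sin²θ) = 0.26829 m.
|ω_rod| = r ω |cosθ| / √(L² − r² sin²θ) = 0.0675·8.608·0.13744/0.26829 = 0.29766 rad/s.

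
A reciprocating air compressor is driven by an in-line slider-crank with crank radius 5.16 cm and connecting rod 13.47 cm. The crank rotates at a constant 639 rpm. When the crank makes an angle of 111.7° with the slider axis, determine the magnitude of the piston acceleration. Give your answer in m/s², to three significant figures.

ω = 2π·639/60 = 66.92 rad/s
x(θ) = r cosθ + √(L² − r² sin²θ); with ω constant, a = ω²·d²x/dθ².
d²x/dθ² = −r cosθ − r²(cos2θ)/√u − r⁴ sin²2θ/(4u^{3/2}),  u = L² − r² sin²θ = 0.0158455 m².
Substituting r = 0.0516 m, L = 0.1347 m, θ = 111.7°: d²x/dθ² = +0.034028 m.
a = ω²·d²x/dθ² = (66.92)²·(+0.034028) = +152.37 m/s²;  |a| = 152.37 m/s².

152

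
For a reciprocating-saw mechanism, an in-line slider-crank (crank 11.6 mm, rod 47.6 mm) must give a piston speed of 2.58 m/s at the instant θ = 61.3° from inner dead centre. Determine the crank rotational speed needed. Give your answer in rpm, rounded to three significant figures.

For an in-line slider-crank, |v_piston| = rω|sinθ|·[1 + r cosθ/√(L² − r² sin²θ)].
With r = 0.0116 m, L = 0.0476 m, θ = 61.3°: the bracketed kinematic factor |dx/dθ| = 0.011394 m.
ω = v/|dx/dθ| = 2.58/0.011394 = 226.44 rad/s.
N = 60ω/(2π) = 2162.3 rpm.

2160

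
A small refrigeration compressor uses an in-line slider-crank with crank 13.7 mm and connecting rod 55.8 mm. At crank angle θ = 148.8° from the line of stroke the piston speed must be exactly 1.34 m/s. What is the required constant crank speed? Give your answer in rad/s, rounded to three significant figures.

For an in-line slider-crank, |v_piston| = rω|sinθ|·[1 + r cosθ/√(L² − r² sin²θ)].
With r = 0.0137 m, L = 0.0558 m, θ = 148.8°: the bracketed kinematic factor |dx/dθ| = 0.0055943 m.
ω = v/|dx/dθ| = 1.34/0.0055943 = 239.53 rad/s.

240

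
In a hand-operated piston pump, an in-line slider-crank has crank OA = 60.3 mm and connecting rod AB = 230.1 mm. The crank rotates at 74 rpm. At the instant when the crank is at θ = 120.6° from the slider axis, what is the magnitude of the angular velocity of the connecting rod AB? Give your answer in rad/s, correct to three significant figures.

1.06

ω = 7.749 rad/s (converted from 74 rpm).
The rod makes angle φ with the slider axis where L sinφ = r sinθ; differentiating, L cosφ·φ̇ = r ω cosθ.
L cosφ = √(L² − r² sin²θ) = 0.22417 m.
|ω_rod| = r ω |cosθ| / √(L² − r² sin²θ) = 0.0603·7.749·0.50904/0.22417 = 1.0611 rad/s.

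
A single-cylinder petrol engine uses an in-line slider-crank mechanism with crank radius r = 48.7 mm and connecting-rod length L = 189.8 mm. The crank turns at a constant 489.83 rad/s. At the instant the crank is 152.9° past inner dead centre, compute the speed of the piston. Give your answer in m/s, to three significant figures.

8.37

ω = 489.8 rad/s
For an in-line slider-crank, x = r cosθ + √(L² − r² sin²θ), so v = −rω sinθ·[1 + r cosθ/√(L² − r² sin²θ)].
With r = 0.0487 m, L = 0.1898 m, θ = 152.9°: √(L² − r² sin²θ) = 0.1885 m.
v = −0.0487·489.8·0.45554·[1 + 0.0487·-0.89021/0.1885] = -8.3676 m/s.
|v| = 8.3676 m/s.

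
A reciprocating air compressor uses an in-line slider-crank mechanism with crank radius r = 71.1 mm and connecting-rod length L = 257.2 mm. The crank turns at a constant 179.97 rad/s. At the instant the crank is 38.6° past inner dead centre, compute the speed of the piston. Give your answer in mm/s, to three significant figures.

ω = 180 rad/s
For an in-line slider-crank, x = r cosθ + √(L² − r² sin²θ), so v = −rω sinθ·[1 + r cosθ/√(L² − r² sin²θ)].
With r = 0.0711 m, L = 0.2572 m, θ = 38.6°: √(L² − r² sin²θ) = 0.25335 m.
v = −0.0711·180·0.62388·[1 + 0.0711·0.78152/0.25335] = -9.734 m/s.
|v| = 9.734 m/s = 9734 mm/s.

9730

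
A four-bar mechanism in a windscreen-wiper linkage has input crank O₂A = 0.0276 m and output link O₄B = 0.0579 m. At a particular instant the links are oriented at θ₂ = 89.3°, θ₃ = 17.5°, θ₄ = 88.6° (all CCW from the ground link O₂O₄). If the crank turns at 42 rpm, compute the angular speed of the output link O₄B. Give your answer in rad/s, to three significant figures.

ω₂ = 4.398 rad/s (from 42 rpm).
Differentiating the loop-closure r₂e^{iθ₂}+r₃e^{iθ₃}=r₁+r₄e^{iθ₄} gives r₂ω₂e^{iθ₂}+r₃ω₃e^{iθ₃}=r₄ω₄e^{iθ₄}.
Eliminating the other unknown: ω₄ = r₂ω₂ sin(θ₂−θ₃) / [r₄ sin(θ₄−θ₃)].
Numerator sine = +0.94997; denominator sine = +0.94609.
Result = 0.0276·4.398·(+0.94997) / (0.0579·(+0.94609)) = +2.1052 rad/s; magnitude 2.1052 rad/s.

2.11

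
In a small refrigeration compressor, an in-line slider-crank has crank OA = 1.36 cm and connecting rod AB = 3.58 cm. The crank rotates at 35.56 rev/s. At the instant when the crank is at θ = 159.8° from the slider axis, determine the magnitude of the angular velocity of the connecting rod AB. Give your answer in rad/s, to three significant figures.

ω = 223.4 rad/s (converted from 35.56 rev/s).
The rod makes angle φ with the slider axis where L sinφ = r sinθ; differentiating, L cosφ·φ̇ = r ω cosθ.
L cosφ = √(L² − r² sin²θ) = 0.035491 m.
|ω_rod| = r ω |cosθ| / √(L² − r² sin²θ) = 0.0136·223.4·0.93849/0.035491 = 80.352 rad/s.

80.4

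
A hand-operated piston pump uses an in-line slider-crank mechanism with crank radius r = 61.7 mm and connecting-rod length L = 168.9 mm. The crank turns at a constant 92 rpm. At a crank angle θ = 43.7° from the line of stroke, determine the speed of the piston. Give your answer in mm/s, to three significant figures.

523

ω = 2π·92/60 = 9.634 rad/s
For an in-line slider-crank, x = r cosθ + √(L² − r² sin²θ), so v = −rω sinθ·[1 + r cosθ/√(L² − r² sin²θ)].
With r = 0.0617 m, L = 0.1689 m, θ = 43.7°: √(L² − r² sin²θ) = 0.16343 m.
v = −0.0617·9.634·0.69088·[1 + 0.0617·0.72297/0.16343] = -0.52277 m/s.
|v| = 0.52277 m/s = 522.77 mm/s.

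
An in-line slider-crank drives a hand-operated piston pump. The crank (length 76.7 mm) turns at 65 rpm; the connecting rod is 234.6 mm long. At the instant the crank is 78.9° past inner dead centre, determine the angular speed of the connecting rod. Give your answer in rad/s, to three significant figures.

ω = 6.807 rad/s (converted from 65 rpm).
The rod makes angle φ with the slider axis where L sinφ = r sinθ; differentiating, L cosφ·φ̇ = r ω cosθ.
L cosφ = √(L² − r² sin²θ) = 0.2222 m.
|ω_rod| = r ω |cosθ| / √(L² − r² sin²θ) = 0.0767·6.807·0.19252/0.2222 = 0.45235 rad/s.

0.452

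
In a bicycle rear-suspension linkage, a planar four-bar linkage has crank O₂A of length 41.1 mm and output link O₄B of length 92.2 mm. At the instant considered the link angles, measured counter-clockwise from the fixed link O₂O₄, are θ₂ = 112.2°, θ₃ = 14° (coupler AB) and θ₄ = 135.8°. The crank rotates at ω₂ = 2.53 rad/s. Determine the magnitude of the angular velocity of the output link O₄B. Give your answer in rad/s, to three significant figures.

ω₂ = 2.53 rad/s
Differentiating the loop-closure r₂e^{iθ₂}+r₃e^{iθ₃}=r₁+r₄e^{iθ₄} gives r₂ω₂e^{iθ₂}+r₃ω₃e^{iθ₃}=r₄ω₄e^{iθ₄}.
Eliminating the other unknown: ω₄ = r₂ω₂ sin(θ₂−θ₃) / [r₄ sin(θ₄−θ₃)].
Numerator sine = +0.98978; denominator sine = +0.84989.
Result = 0.0411·2.53·(+0.98978) / (0.0922·(+0.84989)) = +1.3134 rad/s; magnitude 1.3134 rad/s.

1.31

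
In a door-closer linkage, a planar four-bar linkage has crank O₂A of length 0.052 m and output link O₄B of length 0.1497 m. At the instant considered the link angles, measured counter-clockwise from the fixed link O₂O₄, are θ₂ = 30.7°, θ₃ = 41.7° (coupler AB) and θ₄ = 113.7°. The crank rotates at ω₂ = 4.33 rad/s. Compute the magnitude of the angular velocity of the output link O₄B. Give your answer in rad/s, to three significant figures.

ω₂ = 4.33 rad/s
Differentiating the loop-closure r₂e^{iθ₂}+r₃e^{iθ₃}=r₁+r₄e^{iθ₄} gives r₂ω₂e^{iθ₂}+r₃ω₃e^{iθ₃}=r₄ω₄e^{iθ₄}.
Eliminating the other unknown: ω₄ = r₂ω₂ sin(θ₂−θ₃) / [r₄ sin(θ₄−θ₃)].
Numerator sine = -0.19081; denominator sine = +0.95106.
Result = 0.052·4.33·(-0.19081) / (0.1497·(+0.95106)) = -0.30176 rad/s; magnitude 0.30176 rad/s.

0.302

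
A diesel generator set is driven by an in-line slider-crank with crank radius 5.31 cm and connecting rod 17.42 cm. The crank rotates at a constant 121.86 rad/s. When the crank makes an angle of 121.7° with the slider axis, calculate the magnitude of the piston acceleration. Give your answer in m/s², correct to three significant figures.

ω = 121.9 rad/s
x(θ) = r cosθ + √(L² − r² sin²θ); with ω constant, a = ω²·d²x/dθ².
d²x/dθ² = −r cosθ − r²(cos2θ)/√u − r⁴ sin²2θ/(4u^{3/2}),  u = L² − r² sin²θ = 0.0283046 m².
Substituting r = 0.0531 m, L = 0.1742 m, θ = 121.7°: d²x/dθ² = +0.035073 m.
a = ω²·d²x/dθ² = (121.9)²·(+0.035073) = +520.83 m/s²;  |a| = 520.83 m/s².

521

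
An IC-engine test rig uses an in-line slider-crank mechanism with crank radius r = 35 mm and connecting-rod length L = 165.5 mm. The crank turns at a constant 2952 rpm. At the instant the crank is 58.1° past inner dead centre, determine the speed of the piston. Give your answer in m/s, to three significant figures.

10.2

ω = 2π·2952/60 = 309.1 rad/s
For an in-line slider-crank, x = r cosθ + √(L² − r² sin²θ), so v = −rω sinθ·[1 + r cosθ/√(L² − r² sin²θ)].
With r = 0.035 m, L = 0.1655 m, θ = 58.1°: √(L² − r² sin²θ) = 0.16281 m.
v = −0.035·309.1·0.84897·[1 + 0.035·0.52844/0.16281] = -10.229 m/s.
|v| = 10.229 m/s.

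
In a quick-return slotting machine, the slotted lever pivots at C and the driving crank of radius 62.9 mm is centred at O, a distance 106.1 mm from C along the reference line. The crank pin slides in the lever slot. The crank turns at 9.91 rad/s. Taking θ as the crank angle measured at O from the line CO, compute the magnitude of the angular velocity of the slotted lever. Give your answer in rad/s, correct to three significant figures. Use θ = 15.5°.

3.67

ω = 9.91 rad/s
Crank pin A relative to C: A = (d + r cosθ, r sinθ); lever angle φ = atan2(r sinθ, d + r cosθ).
Differentiating tanφ: φ̇ = rω(d cosθ + r)/(d² + r² + 2dr cosθ).
d² + r² + 2dr cosθ = |CA|² = 0.0280756 m²;  d cosθ + r = +0.16514 m.
|ω_lever| = |0.0629·9.91·+0.16514| / 0.0280756 = 3.6665 rad/s.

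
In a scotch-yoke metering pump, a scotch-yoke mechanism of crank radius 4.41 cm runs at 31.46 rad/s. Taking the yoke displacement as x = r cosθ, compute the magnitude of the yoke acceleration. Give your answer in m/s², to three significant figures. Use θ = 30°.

ω = 31.46 rad/s
x = r cosθ ⇒ ẍ = −rω² cosθ (ω constant).
|a| = rω²|cosθ| = 0.0441·(31.46)²·|cos 30°| = 37.8 m/s².

37.8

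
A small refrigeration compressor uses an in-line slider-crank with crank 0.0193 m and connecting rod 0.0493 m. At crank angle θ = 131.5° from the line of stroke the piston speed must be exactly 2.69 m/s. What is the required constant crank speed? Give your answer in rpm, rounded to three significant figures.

For an in-line slider-crank, |v_piston| = rω|sinθ|·[1 + r cosθ/√(L² − r² sin²θ)].
With r = 0.0193 m, L = 0.0493 m, θ = 131.5°: the bracketed kinematic factor |dx/dθ| = 0.010533 m.
ω = v/|dx/dθ| = 2.69/0.010533 = 255.39 rad/s.
N = 60ω/(2π) = 2438.8 rpm.

2440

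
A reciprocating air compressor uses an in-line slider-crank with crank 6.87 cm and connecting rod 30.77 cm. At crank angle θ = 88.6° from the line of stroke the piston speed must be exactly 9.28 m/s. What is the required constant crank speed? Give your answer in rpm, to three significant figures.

For an in-line slider-crank, |v_piston| = rω|sinθ|·[1 + r cosθ/√(L² − r² sin²θ)].
With r = 0.0687 m, L = 0.3077 m, θ = 88.6°: the bracketed kinematic factor |dx/dθ| = 0.069064 m.
ω = v/|dx/dθ| = 9.28/0.069064 = 134.37 rad/s.
N = 60ω/(2π) = 1283.1 rpm.

1280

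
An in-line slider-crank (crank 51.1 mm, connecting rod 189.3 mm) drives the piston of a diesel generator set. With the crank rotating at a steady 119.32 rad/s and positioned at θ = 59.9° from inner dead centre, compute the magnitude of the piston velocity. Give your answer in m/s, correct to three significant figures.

6.01

ω = 119.3 rad/s
For an in-line slider-crank, x = r cosθ + √(L² − r² sin²θ), so v = −rω sinθ·[1 + r cosθ/√(L² − r² sin²θ)].
With r = 0.0511 m, L = 0.1893 m, θ = 59.9°: √(L² − r² sin²θ) = 0.18407 m.
v = −0.0511·119.3·0.86515·[1 + 0.0511·0.50151/0.18407] = -6.0095 m/s.
|v| = 6.0095 m/s.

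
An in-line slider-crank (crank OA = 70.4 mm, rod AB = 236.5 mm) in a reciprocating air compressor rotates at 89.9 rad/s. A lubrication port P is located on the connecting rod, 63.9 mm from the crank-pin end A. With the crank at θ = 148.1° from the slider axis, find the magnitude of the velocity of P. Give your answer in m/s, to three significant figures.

5.01

ω = 89.9 rad/s.  Crank-pin speed |V_A| = rω = 6.329 m/s, perpendicular to OA.
Rod angle: sinφ = −(r/L) sinθ ⇒ φ = -9.050°; ω_rod = −rω cosθ/√(L²−r²sin²θ) = +23.006 rad/s.
V_P = V_A + ω_rod × AP, with AP = 0.0639 m along the rod.
Components: V_Px = −rω sinθ − a·ω_rod·sinφ = -3.1132 m/s;  V_Py = rω cosθ + a·ω_rod·cosφ = -3.9213 m/s.
|V_P| = √(V_Px² + V_Py²) = 5.0069 m/s.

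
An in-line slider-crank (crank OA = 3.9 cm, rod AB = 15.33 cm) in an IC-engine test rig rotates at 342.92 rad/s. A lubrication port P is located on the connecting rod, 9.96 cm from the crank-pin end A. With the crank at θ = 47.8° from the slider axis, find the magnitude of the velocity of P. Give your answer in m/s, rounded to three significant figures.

ω = 342.9 rad/s.  Crank-pin speed |V_A| = rω = 13.374 m/s, perpendicular to OA.
Rod angle: sinφ = −(r/L) sinθ ⇒ φ = -10.863°; ω_rod = −rω cosθ/√(L²−r²sin²θ) = -59.67 rad/s.
V_P = V_A + ω_rod × AP, with AP = 0.0996 m along the rod.
Components: V_Px = −rω sinθ − a·ω_rod·sinφ = -11.027 m/s;  V_Py = rω cosθ + a·ω_rod·cosφ = +3.1469 m/s.
|V_P| = √(V_Px² + V_Py²) = 11.468 m/s.

11.5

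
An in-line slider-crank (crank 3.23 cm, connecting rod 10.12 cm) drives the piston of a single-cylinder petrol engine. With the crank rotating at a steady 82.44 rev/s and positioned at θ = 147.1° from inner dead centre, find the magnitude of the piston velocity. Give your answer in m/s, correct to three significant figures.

ω = 2π·82.4 = 518 rad/s
For an in-line slider-crank, x = r cosθ + √(L² − r² sin²θ), so v = −rω sinθ·[1 + r cosθ/√(L² − r² sin²θ)].
With r = 0.0323 m, L = 0.1012 m, θ = 147.1°: √(L² − r² sin²θ) = 0.099668 m.
v = −0.0323·518·0.54317·[1 + 0.0323·-0.83962/0.099668] = -6.615 m/s.
|v| = 6.615 m/s.

6.62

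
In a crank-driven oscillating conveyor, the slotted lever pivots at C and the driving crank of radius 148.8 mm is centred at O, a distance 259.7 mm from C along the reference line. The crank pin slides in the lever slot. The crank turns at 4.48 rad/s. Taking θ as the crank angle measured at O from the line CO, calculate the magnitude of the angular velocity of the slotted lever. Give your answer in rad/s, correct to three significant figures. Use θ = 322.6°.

ω = 4.48 rad/s
Crank pin A relative to C: A = (d + r cosθ, r sinθ); lever angle φ = atan2(r sinθ, d + r cosθ).
Differentiating tanφ: φ̇ = rω(d cosθ + r)/(d² + r² + 2dr cosθ).
d² + r² + 2dr cosθ = |CA|² = 0.150983 m²;  d cosθ + r = +0.35511 m.
|ω_lever| = |0.1488·4.48·+0.35511| / 0.150983 = 1.5679 rad/s.

1.57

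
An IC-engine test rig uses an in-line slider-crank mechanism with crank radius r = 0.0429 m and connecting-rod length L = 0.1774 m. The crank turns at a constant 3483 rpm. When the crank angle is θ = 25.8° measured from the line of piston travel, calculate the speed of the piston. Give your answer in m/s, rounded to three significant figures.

8.30

ω = 2π·3483/60 = 364.7 rad/s
For an in-line slider-crank, x = r cosθ + √(L² − r² sin²θ), so v = −rω sinθ·[1 + r cosθ/√(L² − r² sin²θ)].
With r = 0.0429 m, L = 0.1774 m, θ = 25.8°: √(L² − r² sin²θ) = 0.17641 m.
v = −0.0429·364.7·0.43523·[1 + 0.0429·0.90032/0.17641] = -8.3012 m/s.
|v| = 8.3012 m/s.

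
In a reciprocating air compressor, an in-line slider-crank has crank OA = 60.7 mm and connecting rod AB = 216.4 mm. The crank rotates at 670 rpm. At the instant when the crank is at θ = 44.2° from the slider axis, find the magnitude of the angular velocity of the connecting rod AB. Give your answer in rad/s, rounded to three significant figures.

14.4

ω = 70.16 rad/s (converted from 670 rpm).
The rod makes angle φ with the slider axis where L sinφ = r sinθ; differentiating, L cosφ·φ̇ = r ω cosθ.
L cosφ = √(L² − r² sin²θ) = 0.21222 m.
|ω_rod| = r ω |cosθ| / √(L² − r² sin²θ) = 0.0607·70.16·0.71691/0.21222 = 14.387 rad/s.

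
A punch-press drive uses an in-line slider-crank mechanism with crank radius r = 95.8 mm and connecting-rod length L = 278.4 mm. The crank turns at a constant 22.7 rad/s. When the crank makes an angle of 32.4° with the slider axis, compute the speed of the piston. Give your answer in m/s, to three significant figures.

1.51

ω = 22.7 rad/s
For an in-line slider-crank, x = r cosθ + √(L² − r² sin²θ), so v = −rω sinθ·[1 + r cosθ/√(L² − r² sin²θ)].
With r = 0.0958 m, L = 0.2784 m, θ = 32.4°: √(L² − r² sin²θ) = 0.27363 m.
v = −0.0958·22.7·0.53583·[1 + 0.0958·0.84433/0.27363] = -1.5097 m/s.
|v| = 1.5097 m/s.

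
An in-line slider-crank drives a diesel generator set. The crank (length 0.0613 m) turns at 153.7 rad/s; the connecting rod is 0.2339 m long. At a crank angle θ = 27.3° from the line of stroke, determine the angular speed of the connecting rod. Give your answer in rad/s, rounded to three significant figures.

36.1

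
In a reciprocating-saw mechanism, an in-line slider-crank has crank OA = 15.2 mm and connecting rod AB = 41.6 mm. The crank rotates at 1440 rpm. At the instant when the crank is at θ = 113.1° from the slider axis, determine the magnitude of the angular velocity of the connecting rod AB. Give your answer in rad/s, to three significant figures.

ω = 150.8 rad/s (converted from 1440 rpm).
The rod makes angle φ with the slider axis where L sinφ = r sinθ; differentiating, L cosφ·φ̇ = r ω cosθ.
L cosφ = √(L² − r² sin²θ) = 0.03918 m.
|ω_rod| = r ω |cosθ| / √(L² − r² sin²θ) = 0.0152·150.8·0.39234/0.03918 = 22.952 rad/s.

23.0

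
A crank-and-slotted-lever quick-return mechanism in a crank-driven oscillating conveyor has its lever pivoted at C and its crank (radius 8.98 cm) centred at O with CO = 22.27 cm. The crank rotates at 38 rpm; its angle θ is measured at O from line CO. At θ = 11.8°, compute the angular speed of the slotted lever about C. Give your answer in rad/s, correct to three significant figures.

1.14

ω = 3.979 rad/s (from 38 rpm).
Crank pin A relative to C: A = (d + r cosθ, r sinθ); lever angle φ = atan2(r sinθ, d + r cosθ).
Differentiating tanφ: φ̇ = rω(d cosθ + r)/(d² + r² + 2dr cosθ).
d² + r² + 2dr cosθ = |CA|² = 0.096811 m²;  d cosθ + r = +0.30779 m.
|ω_lever| = |0.0898·3.979·+0.30779| / 0.096811 = 1.1361 rad/s.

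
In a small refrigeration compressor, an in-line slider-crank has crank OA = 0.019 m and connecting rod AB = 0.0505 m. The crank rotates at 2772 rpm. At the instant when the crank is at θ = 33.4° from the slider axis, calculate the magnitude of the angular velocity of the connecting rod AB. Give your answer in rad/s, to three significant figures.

ω = 290.3 rad/s (converted from 2772 rpm).
The rod makes angle φ with the slider axis where L sinφ = r sinθ; differentiating, L cosφ·φ̇ = r ω cosθ.
L cosφ = √(L² − r² sin²θ) = 0.049405 m.
|ω_rod| = r ω |cosθ| / √(L² − r² sin²θ) = 0.019·290.3·0.83485/0.049405 = 93.199 rad/s.

93.2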